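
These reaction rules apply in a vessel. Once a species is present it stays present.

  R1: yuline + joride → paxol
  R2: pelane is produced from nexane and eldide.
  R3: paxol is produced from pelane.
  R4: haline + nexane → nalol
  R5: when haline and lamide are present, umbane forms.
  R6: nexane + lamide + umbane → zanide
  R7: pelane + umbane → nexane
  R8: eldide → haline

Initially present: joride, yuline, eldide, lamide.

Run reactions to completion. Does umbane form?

Yes

eldide present → haline forms (R8).
haline and lamide present → umbane forms (R5).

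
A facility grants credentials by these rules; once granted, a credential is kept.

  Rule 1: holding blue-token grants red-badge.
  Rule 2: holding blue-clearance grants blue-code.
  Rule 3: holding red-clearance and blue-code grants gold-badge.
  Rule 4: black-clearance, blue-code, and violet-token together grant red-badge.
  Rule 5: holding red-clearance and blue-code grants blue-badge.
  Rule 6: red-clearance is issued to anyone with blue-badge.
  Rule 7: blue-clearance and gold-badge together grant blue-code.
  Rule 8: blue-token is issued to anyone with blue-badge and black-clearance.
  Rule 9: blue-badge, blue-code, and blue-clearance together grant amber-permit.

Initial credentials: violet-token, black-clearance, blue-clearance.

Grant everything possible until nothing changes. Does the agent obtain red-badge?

Yes

Holding blue-clearance grants blue-code (Rule 2).
Holding black-clearance, blue-code, and violet-token grants red-badge (Rule 4).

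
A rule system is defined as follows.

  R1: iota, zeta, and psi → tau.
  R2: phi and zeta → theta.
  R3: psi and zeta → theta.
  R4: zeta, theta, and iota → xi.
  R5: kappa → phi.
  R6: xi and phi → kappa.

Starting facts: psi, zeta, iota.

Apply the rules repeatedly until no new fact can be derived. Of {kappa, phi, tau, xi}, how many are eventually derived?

iota, zeta, and psi hold, so tau follows (R1).
psi and zeta hold, so theta follows (R3).
zeta, theta, and iota hold, so xi follows (R4).
kappa would need xi and phi (R6), but phi is never established.
phi would need kappa (R5), but kappa is never established.
tau: reached.
xi: reached.
Reached: tau and xi — 2 of the 4.

2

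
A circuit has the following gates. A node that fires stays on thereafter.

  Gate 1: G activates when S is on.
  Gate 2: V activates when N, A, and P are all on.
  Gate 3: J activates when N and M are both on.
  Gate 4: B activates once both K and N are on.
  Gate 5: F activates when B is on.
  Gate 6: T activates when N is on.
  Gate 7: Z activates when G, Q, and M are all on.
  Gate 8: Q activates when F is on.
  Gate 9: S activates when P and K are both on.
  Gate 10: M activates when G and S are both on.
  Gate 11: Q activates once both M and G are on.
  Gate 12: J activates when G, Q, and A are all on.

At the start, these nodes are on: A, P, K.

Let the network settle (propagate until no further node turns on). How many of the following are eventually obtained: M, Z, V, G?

3

Gate 9: P and K on → S on.
S is on, so G activates (Gate 1).
G and S are on, so M activates (Gate 10).
Gate 11: M and G on → Q on.
G, Q, and M are on, so Z activates (Gate 7).
M: reached.
Z: reached.
V would need N, A, and P (Gate 2), but N never turns on.
G: reached.
Reached: M, Z, and G — 3 of the 4.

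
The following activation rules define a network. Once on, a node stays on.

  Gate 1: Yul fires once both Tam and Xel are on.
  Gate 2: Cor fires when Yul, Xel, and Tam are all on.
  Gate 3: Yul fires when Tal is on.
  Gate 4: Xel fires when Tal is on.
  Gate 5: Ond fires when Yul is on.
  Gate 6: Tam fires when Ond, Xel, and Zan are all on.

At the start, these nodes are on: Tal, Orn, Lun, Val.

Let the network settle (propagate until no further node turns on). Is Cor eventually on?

Cor would need Yul, Xel, and Tam (Gate 2), but Tam never turns on.

No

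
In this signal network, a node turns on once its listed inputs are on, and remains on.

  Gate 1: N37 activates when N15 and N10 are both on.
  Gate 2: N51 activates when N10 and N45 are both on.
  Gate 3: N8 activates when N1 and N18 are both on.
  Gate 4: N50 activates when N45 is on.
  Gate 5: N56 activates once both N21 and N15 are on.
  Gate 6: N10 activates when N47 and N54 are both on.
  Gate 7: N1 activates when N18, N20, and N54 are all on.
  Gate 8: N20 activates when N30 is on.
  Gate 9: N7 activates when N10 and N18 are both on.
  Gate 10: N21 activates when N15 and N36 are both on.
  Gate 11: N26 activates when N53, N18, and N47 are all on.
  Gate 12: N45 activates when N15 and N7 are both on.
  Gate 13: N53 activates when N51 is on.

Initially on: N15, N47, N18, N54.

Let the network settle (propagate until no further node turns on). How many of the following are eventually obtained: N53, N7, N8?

Gate 6: N47 and N54 on → N10 on.
Gate 9: N10 and N18 on → N7 on.
N15 and N7 are on, so N45 activates (Gate 12).
N10 and N45 are on, so N51 activates (Gate 2).
Gate 13: N51 on → N53 on.
N53: reached.
N7: reached.
N8 would need N1 and N18 (Gate 3), but N1 never turns on.
Reached: N53 and N7 — 2 of the 3.

2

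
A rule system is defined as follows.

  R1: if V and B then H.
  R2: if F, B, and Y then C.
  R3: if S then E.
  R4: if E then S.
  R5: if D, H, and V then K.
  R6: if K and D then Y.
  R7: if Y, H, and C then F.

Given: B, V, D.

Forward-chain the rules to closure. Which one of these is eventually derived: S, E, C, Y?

V and B hold, so H follows (R1).
D, H, and V hold, so K follows (R5).
From K and D, R6 gives Y.
S would need E (R4), but E is never established. E would need S (R3), but S is never established. C would need F, B, and Y (R2), but F is never established.

Y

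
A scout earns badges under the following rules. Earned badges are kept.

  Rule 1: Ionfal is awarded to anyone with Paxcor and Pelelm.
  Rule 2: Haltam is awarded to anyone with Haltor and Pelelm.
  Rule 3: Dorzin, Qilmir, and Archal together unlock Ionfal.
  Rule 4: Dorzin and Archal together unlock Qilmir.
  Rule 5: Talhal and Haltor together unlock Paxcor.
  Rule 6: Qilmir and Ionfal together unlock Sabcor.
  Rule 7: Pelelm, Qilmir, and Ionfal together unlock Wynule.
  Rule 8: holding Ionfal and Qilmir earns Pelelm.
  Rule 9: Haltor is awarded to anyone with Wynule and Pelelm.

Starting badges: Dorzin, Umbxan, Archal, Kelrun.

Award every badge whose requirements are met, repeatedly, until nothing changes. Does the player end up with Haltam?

With Dorzin and Archal, Qilmir is earned (Rule 4).
With Dorzin, Qilmir, and Archal, Ionfal is earned (Rule 3).
With Ionfal and Qilmir, Pelelm is earned (Rule 8).
With Pelelm, Qilmir, and Ionfal, Wynule is earned (Rule 7).
With Wynule and Pelelm, Haltor is earned (Rule 9).
With Haltor and Pelelm, Haltam is earned (Rule 2).

Yes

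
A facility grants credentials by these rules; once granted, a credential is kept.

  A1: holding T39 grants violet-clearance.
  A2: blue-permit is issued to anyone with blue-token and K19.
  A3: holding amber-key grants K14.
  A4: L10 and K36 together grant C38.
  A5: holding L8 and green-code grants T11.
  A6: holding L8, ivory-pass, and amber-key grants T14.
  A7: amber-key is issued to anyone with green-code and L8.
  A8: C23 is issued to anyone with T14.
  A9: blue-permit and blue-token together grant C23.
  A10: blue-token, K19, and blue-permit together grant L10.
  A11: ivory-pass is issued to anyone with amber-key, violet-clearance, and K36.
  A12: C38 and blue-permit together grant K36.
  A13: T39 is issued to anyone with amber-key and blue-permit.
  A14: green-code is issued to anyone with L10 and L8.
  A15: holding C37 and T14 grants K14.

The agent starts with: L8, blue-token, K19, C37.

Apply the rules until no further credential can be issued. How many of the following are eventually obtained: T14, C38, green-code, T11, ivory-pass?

Holding blue-token and K19 grants blue-permit (A2).
Holding blue-token, K19, and blue-permit grants L10 (A10).
Holding L10 and L8 grants green-code (A14).
Holding L8 and green-code grants T11 (A5).
T14 would need L8, ivory-pass, and amber-key (A6), but ivory-pass is never granted.
C38 would need L10 and K36 (A4), but K36 is never granted.
green-code: reached.
T11: reached.
ivory-pass would need amber-key, violet-clearance, and K36 (A11), but K36 is never granted.
Reached: green-code and T11 — 2 of the 5.

2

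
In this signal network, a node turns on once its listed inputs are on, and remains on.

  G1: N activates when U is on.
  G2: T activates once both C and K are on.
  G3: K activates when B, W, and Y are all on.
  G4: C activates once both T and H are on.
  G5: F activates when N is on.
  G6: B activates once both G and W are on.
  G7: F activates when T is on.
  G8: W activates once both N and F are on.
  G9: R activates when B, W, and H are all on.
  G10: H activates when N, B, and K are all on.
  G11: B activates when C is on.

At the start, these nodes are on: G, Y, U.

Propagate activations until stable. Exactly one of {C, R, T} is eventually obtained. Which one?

U is on, so N activates (G1).
N is on, so F activates (G5).
G8: N and F on → W on.
G6: G and W on → B on.
B, W, and Y are on, so K activates (G3).
N, B, and K are on, so H activates (G10).
B, W, and H are on, so R activates (G9).
T would need C and K (G2), but C never turns on. C would need T and H (G4), but T never turns on.

R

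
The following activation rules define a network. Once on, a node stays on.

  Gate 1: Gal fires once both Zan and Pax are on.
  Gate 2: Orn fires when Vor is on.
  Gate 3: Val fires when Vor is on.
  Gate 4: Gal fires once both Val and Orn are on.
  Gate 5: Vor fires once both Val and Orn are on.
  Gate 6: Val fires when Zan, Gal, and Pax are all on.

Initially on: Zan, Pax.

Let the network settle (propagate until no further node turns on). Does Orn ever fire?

No

Orn would need Vor (Gate 2), but Vor never turns on.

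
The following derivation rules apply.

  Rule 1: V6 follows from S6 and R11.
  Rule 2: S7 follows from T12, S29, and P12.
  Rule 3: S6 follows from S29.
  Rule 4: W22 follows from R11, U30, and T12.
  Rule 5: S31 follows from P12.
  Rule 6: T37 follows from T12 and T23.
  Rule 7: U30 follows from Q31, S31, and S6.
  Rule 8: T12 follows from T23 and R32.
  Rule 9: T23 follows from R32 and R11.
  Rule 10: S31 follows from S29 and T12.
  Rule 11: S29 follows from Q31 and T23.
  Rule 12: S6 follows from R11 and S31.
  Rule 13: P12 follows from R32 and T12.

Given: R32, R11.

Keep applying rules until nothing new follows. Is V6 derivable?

Yes

R32 and R11 hold, so T23 follows (Rule 9).
T23 and R32 hold, so T12 follows (Rule 8).
From R32 and T12, Rule 13 gives P12.
P12 holds, so S31 follows (Rule 5).
From R11 and S31, Rule 12 gives S6.
From S6 and R11, Rule 1 gives V6.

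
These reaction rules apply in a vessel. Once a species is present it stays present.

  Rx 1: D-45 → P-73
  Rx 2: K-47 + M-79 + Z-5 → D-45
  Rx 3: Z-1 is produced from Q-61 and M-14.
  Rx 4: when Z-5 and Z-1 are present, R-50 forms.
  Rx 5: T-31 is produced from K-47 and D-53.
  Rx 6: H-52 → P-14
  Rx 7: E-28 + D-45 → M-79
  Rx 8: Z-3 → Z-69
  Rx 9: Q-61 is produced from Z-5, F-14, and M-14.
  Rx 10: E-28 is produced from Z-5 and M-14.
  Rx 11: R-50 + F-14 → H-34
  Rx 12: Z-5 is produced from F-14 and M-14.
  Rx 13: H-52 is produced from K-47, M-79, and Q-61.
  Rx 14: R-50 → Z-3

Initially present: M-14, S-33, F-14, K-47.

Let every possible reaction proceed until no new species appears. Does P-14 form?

No

P-14 would need H-52 (Rx 6), but H-52 never forms.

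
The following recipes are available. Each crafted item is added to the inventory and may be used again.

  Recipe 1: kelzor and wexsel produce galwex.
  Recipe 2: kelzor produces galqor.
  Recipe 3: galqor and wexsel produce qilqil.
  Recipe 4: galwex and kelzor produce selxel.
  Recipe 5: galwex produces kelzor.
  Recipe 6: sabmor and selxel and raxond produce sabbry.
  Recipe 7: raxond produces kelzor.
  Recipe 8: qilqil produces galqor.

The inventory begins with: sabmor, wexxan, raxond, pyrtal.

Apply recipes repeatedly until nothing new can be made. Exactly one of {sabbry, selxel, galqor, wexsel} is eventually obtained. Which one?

Using Recipe 7, raxond makes kelzor.
kelzor → galqor (Recipe 2).
sabbry would need sabmor, selxel, and raxond (Recipe 6), but selxel is never obtained. selxel would need galwex and kelzor (Recipe 4), but galwex is never obtained. No rule produces wexsel, and it is not given.

galqor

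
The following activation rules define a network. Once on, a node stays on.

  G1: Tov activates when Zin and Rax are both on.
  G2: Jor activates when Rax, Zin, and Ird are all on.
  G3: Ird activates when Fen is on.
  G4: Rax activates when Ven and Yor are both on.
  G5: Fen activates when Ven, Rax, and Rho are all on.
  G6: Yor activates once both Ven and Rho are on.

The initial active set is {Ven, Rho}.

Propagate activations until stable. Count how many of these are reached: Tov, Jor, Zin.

0

Tov would need Zin and Rax (G1), but Zin never turns on.
Jor would need Rax, Zin, and Ird (G2), but Zin never turns on.
No rule produces Zin, and it is not given.
None of the 3 are reached.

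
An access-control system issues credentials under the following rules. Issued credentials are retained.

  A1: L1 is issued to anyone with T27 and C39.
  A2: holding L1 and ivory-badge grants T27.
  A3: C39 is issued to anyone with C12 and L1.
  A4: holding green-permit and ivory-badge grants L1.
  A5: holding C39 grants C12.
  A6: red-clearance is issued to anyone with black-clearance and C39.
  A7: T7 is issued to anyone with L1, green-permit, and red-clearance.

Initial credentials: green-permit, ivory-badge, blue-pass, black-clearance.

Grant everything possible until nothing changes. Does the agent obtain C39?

No

C39 would need C12 and L1 (A3), but C12 is never granted.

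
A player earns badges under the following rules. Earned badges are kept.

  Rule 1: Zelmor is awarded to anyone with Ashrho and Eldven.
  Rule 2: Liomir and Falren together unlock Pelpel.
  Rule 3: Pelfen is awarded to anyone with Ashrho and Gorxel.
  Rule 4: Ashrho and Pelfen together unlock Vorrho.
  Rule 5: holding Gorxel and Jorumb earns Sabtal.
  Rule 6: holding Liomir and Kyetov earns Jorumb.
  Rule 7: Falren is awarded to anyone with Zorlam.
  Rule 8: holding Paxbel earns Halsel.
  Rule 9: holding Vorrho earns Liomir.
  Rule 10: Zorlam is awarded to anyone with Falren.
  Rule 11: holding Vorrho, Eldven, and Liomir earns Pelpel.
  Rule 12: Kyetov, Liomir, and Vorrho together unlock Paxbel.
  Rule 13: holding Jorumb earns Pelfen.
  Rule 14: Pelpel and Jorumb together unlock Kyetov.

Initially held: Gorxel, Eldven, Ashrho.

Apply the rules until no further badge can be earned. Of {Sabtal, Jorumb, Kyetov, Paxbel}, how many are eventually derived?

Sabtal would need Gorxel and Jorumb (Rule 5), but Jorumb is never earned.
Jorumb would need Liomir and Kyetov (Rule 6), but Kyetov is never earned.
Kyetov would need Pelpel and Jorumb (Rule 14), but Jorumb is never earned.
Paxbel would need Kyetov, Liomir, and Vorrho (Rule 12), but Kyetov is never earned.
None of the 4 are reached.

0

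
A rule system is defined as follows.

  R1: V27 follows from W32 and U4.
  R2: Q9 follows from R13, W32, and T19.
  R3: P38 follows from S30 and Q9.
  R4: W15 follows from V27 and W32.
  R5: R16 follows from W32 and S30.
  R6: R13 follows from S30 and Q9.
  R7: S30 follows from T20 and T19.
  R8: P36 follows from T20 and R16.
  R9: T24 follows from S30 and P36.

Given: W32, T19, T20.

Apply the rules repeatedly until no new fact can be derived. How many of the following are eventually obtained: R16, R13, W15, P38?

1

From T20 and T19, R7 gives S30.
From W32 and S30, R5 gives R16.
R16: reached.
R13 would need S30 and Q9 (R6), but Q9 is never established.
W15 would need V27 and W32 (R4), but V27 is never established.
P38 would need S30 and Q9 (R3), but Q9 is never established.
Reached: R16 — 1 of the 4.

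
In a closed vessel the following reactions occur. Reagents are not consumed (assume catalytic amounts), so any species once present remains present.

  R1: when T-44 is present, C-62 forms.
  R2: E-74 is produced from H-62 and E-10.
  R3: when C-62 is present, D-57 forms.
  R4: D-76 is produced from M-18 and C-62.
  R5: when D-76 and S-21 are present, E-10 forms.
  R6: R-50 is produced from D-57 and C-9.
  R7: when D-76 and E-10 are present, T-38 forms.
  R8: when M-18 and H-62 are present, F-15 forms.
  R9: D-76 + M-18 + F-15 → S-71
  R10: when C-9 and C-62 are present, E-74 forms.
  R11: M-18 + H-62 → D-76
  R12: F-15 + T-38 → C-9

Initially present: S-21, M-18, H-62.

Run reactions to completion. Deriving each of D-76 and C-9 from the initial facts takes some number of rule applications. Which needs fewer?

D-76

D-76: M-18 and H-62 present → D-76 forms (R11). [1 rule application]
C-9: M-18 and H-62 present → D-76 forms (R11). M-18 and H-62 present → F-15 forms (R8). D-76 and S-21 present → E-10 forms (R5). D-76 and E-10 present → T-38 forms (R7). F-15 and T-38 present → C-9 forms (R12). [5 rule applications]
D-76 needs fewer.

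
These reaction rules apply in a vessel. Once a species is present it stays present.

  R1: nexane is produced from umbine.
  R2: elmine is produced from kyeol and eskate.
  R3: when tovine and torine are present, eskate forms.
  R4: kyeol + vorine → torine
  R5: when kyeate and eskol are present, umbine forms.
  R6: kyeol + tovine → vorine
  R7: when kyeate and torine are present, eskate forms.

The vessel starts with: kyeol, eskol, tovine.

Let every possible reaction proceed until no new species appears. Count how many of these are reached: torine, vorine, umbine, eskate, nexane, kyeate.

kyeol and tovine present → vorine forms (R6).
kyeol and vorine present → torine forms (R4).
tovine and torine present → eskate forms (R3).
torine: reached.
vorine: reached.
umbine would need kyeate and eskol (R5), but kyeate never forms.
eskate: reached.
nexane would need umbine (R1), but umbine never forms.
No rule produces kyeate, and it is not given.
Reached: torine, vorine, and eskate — 3 of the 6.

3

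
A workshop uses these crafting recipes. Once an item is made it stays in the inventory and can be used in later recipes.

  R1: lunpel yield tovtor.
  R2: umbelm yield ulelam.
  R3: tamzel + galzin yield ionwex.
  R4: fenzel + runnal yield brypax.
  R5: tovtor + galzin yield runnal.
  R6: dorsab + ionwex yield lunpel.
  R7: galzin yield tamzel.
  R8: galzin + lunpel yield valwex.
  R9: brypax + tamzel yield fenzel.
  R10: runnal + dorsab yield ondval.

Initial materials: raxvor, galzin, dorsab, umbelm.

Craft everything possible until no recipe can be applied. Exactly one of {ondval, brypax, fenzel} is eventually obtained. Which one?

ondval

Using R7, galzin makes tamzel.
tamzel + galzin → ionwex (R3).
dorsab + ionwex → lunpel (R6).
lunpel → tovtor (R1).
Using R5, tovtor and galzin make runnal.
Using R10, runnal and dorsab make ondval.
fenzel would need brypax and tamzel (R9), but brypax is never obtained. brypax would need fenzel and runnal (R4), but fenzel is never obtained.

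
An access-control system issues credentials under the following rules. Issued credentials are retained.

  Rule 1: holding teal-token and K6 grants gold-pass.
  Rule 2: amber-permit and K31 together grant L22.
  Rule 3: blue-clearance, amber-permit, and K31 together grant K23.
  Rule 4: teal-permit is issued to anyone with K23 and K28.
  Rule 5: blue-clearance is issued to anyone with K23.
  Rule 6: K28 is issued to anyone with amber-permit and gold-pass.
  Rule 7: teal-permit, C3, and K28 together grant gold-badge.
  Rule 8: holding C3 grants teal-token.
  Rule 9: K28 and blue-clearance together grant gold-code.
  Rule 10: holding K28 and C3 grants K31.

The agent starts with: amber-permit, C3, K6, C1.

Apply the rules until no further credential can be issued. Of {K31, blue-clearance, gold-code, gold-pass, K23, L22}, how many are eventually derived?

Holding C3 grants teal-token (Rule 8).
Holding teal-token and K6 grants gold-pass (Rule 1).
Holding amber-permit and gold-pass grants K28 (Rule 6).
Holding K28 and C3 grants K31 (Rule 10).
Holding amber-permit and K31 grants L22 (Rule 2).
K31: reached.
blue-clearance would need K23 (Rule 5), but K23 is never granted.
gold-code would need K28 and blue-clearance (Rule 9), but blue-clearance is never granted.
gold-pass: reached.
K23 would need blue-clearance, amber-permit, and K31 (Rule 3), but blue-clearance is never granted.
L22: reached.
Reached: K31, gold-pass, and L22 — 3 of the 6.

3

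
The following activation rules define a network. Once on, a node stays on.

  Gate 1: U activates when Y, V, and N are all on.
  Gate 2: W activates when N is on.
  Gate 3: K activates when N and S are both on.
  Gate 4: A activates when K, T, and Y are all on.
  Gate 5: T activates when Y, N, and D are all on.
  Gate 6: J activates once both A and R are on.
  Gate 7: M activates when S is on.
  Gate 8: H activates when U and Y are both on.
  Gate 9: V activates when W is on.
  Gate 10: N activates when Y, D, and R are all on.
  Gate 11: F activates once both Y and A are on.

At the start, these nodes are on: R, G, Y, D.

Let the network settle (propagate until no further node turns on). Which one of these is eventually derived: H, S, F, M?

Y, D, and R are on, so N activates (Gate 10).
N is on, so W activates (Gate 2).
W is on, so V activates (Gate 9).
Gate 1: Y, V, and N on → U on.
U and Y are on, so H activates (Gate 8).
F would need Y and A (Gate 11), but A never turns on. No rule produces S, and it is not given. M would need S (Gate 7), but S never turns on.

H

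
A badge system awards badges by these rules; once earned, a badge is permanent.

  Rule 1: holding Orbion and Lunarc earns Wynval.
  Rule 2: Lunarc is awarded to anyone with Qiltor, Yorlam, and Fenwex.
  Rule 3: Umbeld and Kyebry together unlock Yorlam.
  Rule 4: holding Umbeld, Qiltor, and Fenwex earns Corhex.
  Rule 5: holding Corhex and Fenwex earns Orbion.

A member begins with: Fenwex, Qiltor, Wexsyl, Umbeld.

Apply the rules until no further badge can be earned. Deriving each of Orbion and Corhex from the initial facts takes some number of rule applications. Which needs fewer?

Corhex

Corhex: With Umbeld, Qiltor, and Fenwex, Corhex is earned (Rule 4). [1 rule application]
Orbion: With Umbeld, Qiltor, and Fenwex, Corhex is earned (Rule 4). With Corhex and Fenwex, Orbion is earned (Rule 5). [2 rule applications]
Corhex needs fewer.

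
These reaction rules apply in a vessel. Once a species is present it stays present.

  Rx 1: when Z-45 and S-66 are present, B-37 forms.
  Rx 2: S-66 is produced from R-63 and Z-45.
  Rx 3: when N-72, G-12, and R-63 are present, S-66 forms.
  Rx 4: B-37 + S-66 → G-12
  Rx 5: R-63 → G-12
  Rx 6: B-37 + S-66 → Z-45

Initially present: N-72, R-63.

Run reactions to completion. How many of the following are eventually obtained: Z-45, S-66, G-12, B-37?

R-63 present → G-12 forms (Rx 5).
N-72, G-12, and R-63 present → S-66 forms (Rx 3).
Z-45 would need B-37 and S-66 (Rx 6), but B-37 never forms.
S-66: reached.
G-12: reached.
B-37 would need Z-45 and S-66 (Rx 1), but Z-45 never forms.
Reached: S-66 and G-12 — 2 of the 4.

2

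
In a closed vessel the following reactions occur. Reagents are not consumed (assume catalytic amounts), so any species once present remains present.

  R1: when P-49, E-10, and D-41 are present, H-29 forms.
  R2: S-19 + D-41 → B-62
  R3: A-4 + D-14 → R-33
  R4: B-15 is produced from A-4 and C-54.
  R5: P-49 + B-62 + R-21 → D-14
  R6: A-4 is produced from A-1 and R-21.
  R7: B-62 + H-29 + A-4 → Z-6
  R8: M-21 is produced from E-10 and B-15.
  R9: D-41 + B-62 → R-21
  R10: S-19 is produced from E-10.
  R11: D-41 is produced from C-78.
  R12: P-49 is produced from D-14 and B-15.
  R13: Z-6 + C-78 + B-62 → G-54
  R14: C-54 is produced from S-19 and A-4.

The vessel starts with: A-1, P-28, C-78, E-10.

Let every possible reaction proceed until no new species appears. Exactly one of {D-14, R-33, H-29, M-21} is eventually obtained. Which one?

C-78 present → D-41 forms (R11).
E-10 present → S-19 forms (R10).
S-19 and D-41 present → B-62 forms (R2).
D-41 and B-62 present → R-21 forms (R9).
A-1 and R-21 present → A-4 forms (R6).
S-19 and A-4 present → C-54 forms (R14).
A-4 and C-54 present → B-15 forms (R4).
E-10 and B-15 present → M-21 forms (R8).
D-14 would need P-49, B-62, and R-21 (R5), but P-49 never forms. R-33 would need A-4 and D-14 (R3), but D-14 never forms. H-29 would need P-49, E-10, and D-41 (R1), but P-49 never forms.

M-21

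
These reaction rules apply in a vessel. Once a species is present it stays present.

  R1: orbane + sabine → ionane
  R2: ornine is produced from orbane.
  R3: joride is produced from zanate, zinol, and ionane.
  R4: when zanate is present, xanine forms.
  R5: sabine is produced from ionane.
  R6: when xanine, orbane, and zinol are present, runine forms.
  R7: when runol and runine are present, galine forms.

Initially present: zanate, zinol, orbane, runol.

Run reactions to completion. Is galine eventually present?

zanate present → xanine forms (R4).
xanine, orbane, and zinol present → runine forms (R6).
runol and runine present → galine forms (R7).

Yes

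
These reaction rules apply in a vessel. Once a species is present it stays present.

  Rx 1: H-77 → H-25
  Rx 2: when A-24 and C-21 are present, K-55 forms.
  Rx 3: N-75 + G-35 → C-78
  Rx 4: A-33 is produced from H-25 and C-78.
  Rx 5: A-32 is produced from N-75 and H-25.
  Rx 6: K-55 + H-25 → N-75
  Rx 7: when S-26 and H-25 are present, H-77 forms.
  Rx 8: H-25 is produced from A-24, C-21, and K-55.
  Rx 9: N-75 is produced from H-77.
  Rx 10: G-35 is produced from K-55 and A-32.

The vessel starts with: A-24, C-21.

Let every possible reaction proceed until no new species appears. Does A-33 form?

A-24 and C-21 present → K-55 forms (Rx 2).
A-24, C-21, and K-55 present → H-25 forms (Rx 8).
K-55 and H-25 present → N-75 forms (Rx 6).
N-75 and H-25 present → A-32 forms (Rx 5).
K-55 and A-32 present → G-35 forms (Rx 10).
N-75 and G-35 present → C-78 forms (Rx 3).
H-25 and C-78 present → A-33 forms (Rx 4).

Yes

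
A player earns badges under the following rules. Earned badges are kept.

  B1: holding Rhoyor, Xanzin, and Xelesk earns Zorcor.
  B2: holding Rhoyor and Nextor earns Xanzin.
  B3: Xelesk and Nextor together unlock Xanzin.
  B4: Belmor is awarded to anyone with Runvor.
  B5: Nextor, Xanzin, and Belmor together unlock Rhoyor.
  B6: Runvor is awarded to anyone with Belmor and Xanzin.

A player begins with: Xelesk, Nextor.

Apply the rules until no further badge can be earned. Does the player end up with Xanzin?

With Xelesk and Nextor, Xanzin is earned (B3).

Yes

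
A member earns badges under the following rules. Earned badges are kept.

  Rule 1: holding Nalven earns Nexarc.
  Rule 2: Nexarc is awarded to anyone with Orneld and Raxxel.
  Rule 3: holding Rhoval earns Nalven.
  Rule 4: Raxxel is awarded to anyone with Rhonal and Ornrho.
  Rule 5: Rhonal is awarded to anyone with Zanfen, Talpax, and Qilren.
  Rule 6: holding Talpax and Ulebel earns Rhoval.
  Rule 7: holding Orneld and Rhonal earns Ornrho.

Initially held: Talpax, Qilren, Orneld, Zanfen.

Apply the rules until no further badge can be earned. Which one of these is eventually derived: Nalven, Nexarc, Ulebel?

Nexarc

With Zanfen, Talpax, and Qilren, Rhonal is earned (Rule 5).
With Orneld and Rhonal, Ornrho is earned (Rule 7).
With Rhonal and Ornrho, Raxxel is earned (Rule 4).
With Orneld and Raxxel, Nexarc is earned (Rule 2).
Nalven would need Rhoval (Rule 3), but Rhoval is never earned. No rule produces Ulebel, and it is not given.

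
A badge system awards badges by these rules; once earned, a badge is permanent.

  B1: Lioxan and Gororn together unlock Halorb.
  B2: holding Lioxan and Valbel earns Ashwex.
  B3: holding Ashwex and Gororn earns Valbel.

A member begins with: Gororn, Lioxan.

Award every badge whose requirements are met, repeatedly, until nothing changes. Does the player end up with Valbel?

No

Valbel would need Ashwex and Gororn (B3), but Ashwex is never earned.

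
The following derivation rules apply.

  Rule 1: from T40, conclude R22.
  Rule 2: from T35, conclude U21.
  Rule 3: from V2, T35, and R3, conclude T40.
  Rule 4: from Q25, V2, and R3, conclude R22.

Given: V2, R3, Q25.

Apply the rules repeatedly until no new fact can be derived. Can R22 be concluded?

Yes

Q25, V2, and R3 hold, so R22 follows (Rule 4).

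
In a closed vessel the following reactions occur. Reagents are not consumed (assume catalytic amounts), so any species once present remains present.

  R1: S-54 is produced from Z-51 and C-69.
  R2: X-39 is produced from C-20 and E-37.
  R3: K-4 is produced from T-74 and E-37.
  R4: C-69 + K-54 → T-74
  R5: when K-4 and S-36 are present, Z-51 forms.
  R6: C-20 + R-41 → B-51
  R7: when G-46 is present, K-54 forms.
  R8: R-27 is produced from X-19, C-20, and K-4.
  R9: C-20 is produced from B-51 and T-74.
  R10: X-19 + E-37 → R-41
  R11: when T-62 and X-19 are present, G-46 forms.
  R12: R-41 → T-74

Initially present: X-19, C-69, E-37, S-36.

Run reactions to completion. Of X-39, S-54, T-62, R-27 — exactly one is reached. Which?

X-19 and E-37 present → R-41 forms (R10).
R-41 present → T-74 forms (R12).
T-74 and E-37 present → K-4 forms (R3).
K-4 and S-36 present → Z-51 forms (R5).
Z-51 and C-69 present → S-54 forms (R1).
No rule produces T-62, and it is not given. X-39 would need C-20 and E-37 (R2), but C-20 never forms. R-27 would need X-19, C-20, and K-4 (R8), but C-20 never forms.

S-54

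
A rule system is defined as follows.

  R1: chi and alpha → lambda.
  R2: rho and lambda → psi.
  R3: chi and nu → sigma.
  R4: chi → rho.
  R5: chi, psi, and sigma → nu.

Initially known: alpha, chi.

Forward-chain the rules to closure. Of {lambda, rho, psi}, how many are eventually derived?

From chi and alpha, R1 gives lambda.
From chi, R4 gives rho.
From rho and lambda, R2 gives psi.
lambda: reached.
rho: reached.
psi: reached.
All 3 are reached.

3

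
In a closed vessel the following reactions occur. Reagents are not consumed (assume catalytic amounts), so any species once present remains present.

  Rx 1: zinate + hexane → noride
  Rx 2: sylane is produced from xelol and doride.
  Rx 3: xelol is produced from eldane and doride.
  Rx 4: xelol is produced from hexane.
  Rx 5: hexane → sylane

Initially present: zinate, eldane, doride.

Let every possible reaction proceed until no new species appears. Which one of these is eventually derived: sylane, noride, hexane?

sylane

eldane and doride present → xelol forms (Rx 3).
xelol and doride present → sylane forms (Rx 2).
No rule produces hexane, and it is not given. noride would need zinate and hexane (Rx 1), but hexane never forms.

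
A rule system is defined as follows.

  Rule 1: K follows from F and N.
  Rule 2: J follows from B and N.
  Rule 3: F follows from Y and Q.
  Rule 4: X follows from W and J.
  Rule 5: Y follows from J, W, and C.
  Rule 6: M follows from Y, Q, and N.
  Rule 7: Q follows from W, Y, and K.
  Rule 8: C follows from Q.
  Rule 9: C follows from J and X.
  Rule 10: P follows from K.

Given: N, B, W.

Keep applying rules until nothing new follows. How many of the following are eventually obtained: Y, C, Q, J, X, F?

4

From B and N, Rule 2 gives J.
From W and J, Rule 4 gives X.
From J and X, Rule 9 gives C.
From J, W, and C, Rule 5 gives Y.
Y: reached.
C: reached.
Q would need W, Y, and K (Rule 7), but K is never established.
J: reached.
X: reached.
F would need Y and Q (Rule 3), but Q is never established.
Reached: Y, C, J, and X — 4 of the 6.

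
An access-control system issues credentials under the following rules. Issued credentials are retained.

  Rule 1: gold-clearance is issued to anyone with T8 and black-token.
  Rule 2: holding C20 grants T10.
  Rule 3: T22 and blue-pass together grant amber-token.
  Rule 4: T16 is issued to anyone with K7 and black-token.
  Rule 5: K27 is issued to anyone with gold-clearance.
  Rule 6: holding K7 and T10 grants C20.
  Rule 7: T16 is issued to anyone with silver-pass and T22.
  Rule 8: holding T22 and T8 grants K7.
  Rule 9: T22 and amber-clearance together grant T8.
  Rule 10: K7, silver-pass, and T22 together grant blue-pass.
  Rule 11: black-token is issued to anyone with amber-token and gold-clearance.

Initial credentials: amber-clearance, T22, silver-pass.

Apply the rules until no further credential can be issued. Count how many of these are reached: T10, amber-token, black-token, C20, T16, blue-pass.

3

Holding silver-pass and T22 grants T16 (Rule 7).
Holding T22 and amber-clearance grants T8 (Rule 9).
Holding T22 and T8 grants K7 (Rule 8).
Holding K7, silver-pass, and T22 grants blue-pass (Rule 10).
Holding T22 and blue-pass grants amber-token (Rule 3).
T10 would need C20 (Rule 2), but C20 is never granted.
amber-token: reached.
black-token would need amber-token and gold-clearance (Rule 11), but gold-clearance is never granted.
C20 would need K7 and T10 (Rule 6), but T10 is never granted.
T16: reached.
blue-pass: reached.
Reached: amber-token, T16, and blue-pass — 3 of the 6.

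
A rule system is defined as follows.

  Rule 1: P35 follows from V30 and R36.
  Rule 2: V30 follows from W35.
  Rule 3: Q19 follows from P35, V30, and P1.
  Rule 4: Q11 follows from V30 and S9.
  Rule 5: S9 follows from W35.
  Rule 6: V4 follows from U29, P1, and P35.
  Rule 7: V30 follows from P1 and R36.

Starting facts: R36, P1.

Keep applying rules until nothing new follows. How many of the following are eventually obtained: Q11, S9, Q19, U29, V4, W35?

1

From P1 and R36, Rule 7 gives V30.
V30 and R36 hold, so P35 follows (Rule 1).
P35, V30, and P1 hold, so Q19 follows (Rule 3).
Q11 would need V30 and S9 (Rule 4), but S9 is never established.
S9 would need W35 (Rule 5), but W35 is never established.
Q19: reached.
No rule produces U29, and it is not given.
V4 would need U29, P1, and P35 (Rule 6), but U29 is never established.
No rule produces W35, and it is not given.
Reached: Q19 — 1 of the 6.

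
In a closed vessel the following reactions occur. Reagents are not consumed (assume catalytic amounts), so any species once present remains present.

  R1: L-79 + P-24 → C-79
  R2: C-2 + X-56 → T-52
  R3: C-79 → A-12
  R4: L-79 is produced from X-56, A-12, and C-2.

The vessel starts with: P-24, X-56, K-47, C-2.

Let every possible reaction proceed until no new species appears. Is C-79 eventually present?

No

C-79 would need L-79 and P-24 (R1), but L-79 never forms.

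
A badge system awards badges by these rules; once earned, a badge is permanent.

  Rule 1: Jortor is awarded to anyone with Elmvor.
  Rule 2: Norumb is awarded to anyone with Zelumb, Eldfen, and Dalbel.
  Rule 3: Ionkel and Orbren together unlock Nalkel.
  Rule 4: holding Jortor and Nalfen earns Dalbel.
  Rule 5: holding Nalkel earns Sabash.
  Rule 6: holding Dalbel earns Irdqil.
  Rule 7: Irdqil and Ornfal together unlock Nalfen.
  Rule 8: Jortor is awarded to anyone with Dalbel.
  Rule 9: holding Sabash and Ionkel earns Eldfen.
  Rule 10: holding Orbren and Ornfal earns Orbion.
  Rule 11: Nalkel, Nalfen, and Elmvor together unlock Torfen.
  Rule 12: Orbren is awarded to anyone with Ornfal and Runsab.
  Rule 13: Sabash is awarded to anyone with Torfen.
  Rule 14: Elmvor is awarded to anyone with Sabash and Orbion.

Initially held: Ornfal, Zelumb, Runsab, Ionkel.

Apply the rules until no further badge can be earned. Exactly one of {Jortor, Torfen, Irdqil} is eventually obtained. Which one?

Jortor

With Ornfal and Runsab, Orbren is earned (Rule 12).
With Orbren and Ornfal, Orbion is earned (Rule 10).
With Ionkel and Orbren, Nalkel is earned (Rule 3).
With Nalkel, Sabash is earned (Rule 5).
With Sabash and Orbion, Elmvor is earned (Rule 14).
With Elmvor, Jortor is earned (Rule 1).
Irdqil would need Dalbel (Rule 6), but Dalbel is never earned. Torfen would need Nalkel, Nalfen, and Elmvor (Rule 11), but Nalfen is never earned.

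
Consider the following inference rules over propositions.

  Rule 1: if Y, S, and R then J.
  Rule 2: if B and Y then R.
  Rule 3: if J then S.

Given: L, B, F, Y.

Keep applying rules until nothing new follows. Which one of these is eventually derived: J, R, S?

R

From B and Y, Rule 2 gives R.
S would need J (Rule 3), but J is never established. J would need Y, S, and R (Rule 1), but S is never established.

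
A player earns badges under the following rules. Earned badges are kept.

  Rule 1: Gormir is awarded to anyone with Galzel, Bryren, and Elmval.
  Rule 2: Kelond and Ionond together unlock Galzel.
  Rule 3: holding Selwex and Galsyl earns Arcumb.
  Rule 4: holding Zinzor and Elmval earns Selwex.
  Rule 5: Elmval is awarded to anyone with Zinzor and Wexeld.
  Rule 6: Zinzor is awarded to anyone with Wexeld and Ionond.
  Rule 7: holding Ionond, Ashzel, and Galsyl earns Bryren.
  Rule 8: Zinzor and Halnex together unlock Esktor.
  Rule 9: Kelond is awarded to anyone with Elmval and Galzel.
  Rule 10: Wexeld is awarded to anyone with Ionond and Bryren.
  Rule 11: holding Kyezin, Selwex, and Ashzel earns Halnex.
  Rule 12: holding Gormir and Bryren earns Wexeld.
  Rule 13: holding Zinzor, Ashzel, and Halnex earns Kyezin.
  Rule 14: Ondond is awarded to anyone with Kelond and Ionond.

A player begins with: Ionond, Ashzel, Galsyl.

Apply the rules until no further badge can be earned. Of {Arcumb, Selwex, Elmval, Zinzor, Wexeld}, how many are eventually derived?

With Ionond, Ashzel, and Galsyl, Bryren is earned (Rule 7).
With Ionond and Bryren, Wexeld is earned (Rule 10).
With Wexeld and Ionond, Zinzor is earned (Rule 6).
With Zinzor and Wexeld, Elmval is earned (Rule 5).
With Zinzor and Elmval, Selwex is earned (Rule 4).
With Selwex and Galsyl, Arcumb is earned (Rule 3).
Arcumb: reached.
Selwex: reached.
Elmval: reached.
Zinzor: reached.
Wexeld: reached.
All 5 are reached.

5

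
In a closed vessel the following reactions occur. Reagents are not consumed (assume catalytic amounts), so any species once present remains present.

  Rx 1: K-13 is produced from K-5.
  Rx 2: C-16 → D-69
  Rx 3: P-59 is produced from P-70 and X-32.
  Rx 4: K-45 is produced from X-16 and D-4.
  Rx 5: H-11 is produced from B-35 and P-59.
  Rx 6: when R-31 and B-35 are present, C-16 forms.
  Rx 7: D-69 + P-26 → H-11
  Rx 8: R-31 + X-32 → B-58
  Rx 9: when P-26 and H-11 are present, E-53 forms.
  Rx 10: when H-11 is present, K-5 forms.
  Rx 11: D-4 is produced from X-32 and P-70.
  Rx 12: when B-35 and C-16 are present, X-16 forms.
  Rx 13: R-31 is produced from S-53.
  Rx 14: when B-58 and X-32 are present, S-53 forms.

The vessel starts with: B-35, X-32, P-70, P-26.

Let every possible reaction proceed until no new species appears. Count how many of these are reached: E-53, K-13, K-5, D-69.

P-70 and X-32 present → P-59 forms (Rx 3).
B-35 and P-59 present → H-11 forms (Rx 5).
P-26 and H-11 present → E-53 forms (Rx 9).
H-11 present → K-5 forms (Rx 10).
K-5 present → K-13 forms (Rx 1).
E-53: reached.
K-13: reached.
K-5: reached.
D-69 would need C-16 (Rx 2), but C-16 never forms.
Reached: E-53, K-13, and K-5 — 3 of the 4.

3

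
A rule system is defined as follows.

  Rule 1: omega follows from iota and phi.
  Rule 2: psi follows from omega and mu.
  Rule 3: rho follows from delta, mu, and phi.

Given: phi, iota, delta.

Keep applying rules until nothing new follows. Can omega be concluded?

iota and phi hold, so omega follows (Rule 1).

Yes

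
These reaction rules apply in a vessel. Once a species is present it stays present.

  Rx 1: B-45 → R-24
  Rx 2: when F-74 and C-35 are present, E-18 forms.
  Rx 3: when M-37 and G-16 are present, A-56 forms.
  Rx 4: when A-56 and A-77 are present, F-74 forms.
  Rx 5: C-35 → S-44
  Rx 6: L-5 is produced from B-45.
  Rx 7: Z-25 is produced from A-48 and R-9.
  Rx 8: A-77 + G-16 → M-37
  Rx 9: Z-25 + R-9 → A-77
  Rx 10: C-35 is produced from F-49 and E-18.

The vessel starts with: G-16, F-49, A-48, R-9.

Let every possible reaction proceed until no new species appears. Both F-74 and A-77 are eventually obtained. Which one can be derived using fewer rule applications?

A-77: A-48 and R-9 present → Z-25 forms (Rx 7). Z-25 and R-9 present → A-77 forms (Rx 9). [2 rule applications]
F-74: A-48 and R-9 present → Z-25 forms (Rx 7). Z-25 and R-9 present → A-77 forms (Rx 9). A-77 and G-16 present → M-37 forms (Rx 8). M-37 and G-16 present → A-56 forms (Rx 3). A-56 and A-77 present → F-74 forms (Rx 4). [5 rule applications]
A-77 needs fewer.

A-77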